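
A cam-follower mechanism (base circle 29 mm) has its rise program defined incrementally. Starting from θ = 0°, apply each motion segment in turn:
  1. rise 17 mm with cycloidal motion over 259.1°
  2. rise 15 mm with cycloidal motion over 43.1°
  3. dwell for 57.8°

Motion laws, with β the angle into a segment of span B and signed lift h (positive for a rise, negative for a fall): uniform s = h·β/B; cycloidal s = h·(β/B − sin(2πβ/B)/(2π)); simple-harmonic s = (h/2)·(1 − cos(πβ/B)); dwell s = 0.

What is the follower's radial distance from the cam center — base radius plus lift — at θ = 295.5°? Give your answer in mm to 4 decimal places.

seg 1 [0°–259.1°] cycloidal, h=17: full span → s += 17 → s = 17.0000
seg 2 [259.1°–302.2°] cycloidal, h=15: θ=295.5° here. β=36.4, B=43.1. 15·(0.8445 − sin(2π·0.8445)/(2π)) = 14.6465 → s = 31.6465
radial distance = base radius + s = 29 + 31.6465 = 60.6465

60.6465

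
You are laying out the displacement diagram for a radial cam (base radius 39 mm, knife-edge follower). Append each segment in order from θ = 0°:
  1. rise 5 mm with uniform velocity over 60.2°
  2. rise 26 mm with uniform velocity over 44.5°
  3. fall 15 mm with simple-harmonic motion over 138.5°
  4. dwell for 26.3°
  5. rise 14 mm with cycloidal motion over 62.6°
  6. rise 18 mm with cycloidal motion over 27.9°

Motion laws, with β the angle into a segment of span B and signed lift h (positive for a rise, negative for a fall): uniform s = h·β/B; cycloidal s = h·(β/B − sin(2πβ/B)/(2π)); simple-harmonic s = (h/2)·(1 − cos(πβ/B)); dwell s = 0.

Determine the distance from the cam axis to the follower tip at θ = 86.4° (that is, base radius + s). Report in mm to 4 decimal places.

seg 1 [0°–60.2°] uniform, h=5: full span → s += 5 → s = 5.0000
seg 2 [60.2°–104.7°] uniform, h=26: θ=86.4° here. β=26.2, B=44.5. 26·26.2/44.5 = 15.3079 → s = 20.3079
radial distance = base radius + s = 39 + 20.3079 = 59.3079

59.3079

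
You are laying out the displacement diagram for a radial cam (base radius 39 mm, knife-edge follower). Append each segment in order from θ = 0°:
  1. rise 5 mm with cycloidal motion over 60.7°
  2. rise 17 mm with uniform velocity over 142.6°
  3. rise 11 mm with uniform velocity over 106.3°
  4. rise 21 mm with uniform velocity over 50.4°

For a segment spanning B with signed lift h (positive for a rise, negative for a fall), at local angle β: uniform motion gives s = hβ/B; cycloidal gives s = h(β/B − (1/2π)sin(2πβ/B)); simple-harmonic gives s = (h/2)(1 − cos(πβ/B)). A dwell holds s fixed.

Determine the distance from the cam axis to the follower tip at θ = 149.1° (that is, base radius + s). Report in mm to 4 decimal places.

seg 1 [0°–60.7°] cycloidal, h=5: full span → s += 5 → s = 5.0000
seg 2 [60.7°–203.3°] uniform, h=17: θ=149.1° here. β=88.4, B=142.6. 17·88.4/142.6 = 10.5386 → s = 15.5386
radial distance = base radius + s = 39 + 15.5386 = 54.5386

54.5386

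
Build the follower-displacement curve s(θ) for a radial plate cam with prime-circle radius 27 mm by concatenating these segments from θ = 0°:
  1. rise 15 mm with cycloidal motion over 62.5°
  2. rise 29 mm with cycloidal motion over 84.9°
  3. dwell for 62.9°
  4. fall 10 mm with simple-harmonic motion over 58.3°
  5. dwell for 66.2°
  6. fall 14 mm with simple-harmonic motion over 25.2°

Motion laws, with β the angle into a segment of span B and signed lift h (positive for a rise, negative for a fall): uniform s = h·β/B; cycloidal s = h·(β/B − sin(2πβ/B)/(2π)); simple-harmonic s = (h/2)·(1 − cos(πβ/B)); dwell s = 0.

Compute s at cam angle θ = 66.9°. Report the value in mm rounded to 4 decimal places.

seg 1 [0°–62.5°] cycloidal, h=15: full span → s += 15 → s = 15.0000
seg 2 [62.5°–147.4°] cycloidal, h=29: θ=66.9° here. β=4.4, B=84.9. 29·(0.0518 − sin(2π·0.0518)/(2π)) = 0.0264 → s = 15.0264

15.0264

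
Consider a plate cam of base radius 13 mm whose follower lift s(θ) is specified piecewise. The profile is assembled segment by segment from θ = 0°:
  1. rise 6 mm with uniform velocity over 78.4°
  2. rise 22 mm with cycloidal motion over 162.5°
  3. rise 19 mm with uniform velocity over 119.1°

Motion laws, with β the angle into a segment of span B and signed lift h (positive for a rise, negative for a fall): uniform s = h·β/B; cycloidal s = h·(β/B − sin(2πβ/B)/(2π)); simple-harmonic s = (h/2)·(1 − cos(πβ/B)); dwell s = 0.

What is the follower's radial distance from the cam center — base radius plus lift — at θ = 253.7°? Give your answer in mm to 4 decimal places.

seg 1 [0°–78.4°] uniform, h=6: full span → s += 6 → s = 6.0000
seg 2 [78.4°–240.9°] cycloidal, h=22: full span → s += 22 → s = 28.0000
seg 3 [240.9°–360°] uniform, h=19: θ=253.7° here. β=12.8, B=119.1. 19·12.8/119.1 = 2.0420 → s = 30.0420
radial distance = base radius + s = 13 + 30.0420 = 43.0420

43.0420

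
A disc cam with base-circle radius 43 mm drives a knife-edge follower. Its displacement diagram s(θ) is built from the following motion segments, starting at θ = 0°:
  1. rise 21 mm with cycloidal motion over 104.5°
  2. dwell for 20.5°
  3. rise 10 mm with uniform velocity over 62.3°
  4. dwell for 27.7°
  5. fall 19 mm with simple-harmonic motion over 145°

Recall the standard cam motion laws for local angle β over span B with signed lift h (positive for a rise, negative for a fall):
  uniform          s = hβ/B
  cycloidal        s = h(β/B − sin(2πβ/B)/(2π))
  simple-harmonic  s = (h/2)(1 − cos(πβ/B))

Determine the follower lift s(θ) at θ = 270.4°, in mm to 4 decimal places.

seg 1 [0°–104.5°] cycloidal, h=21: full span → s += 21 → s = 21.0000
seg 2 [104.5°–125°] dwell: s stays 21.0000
seg 3 [125°–187.3°] uniform, h=10: full span → s += 10 → s = 31.0000
seg 4 [187.3°–215°] dwell: s stays 31.0000
seg 5 [215°–360°] simple-harmonic, h=-19: θ=270.4° here. β=55.4, B=145. -19/2·(1 − cos(π·0.3821)) = -6.0603 → s = 24.9397

24.9397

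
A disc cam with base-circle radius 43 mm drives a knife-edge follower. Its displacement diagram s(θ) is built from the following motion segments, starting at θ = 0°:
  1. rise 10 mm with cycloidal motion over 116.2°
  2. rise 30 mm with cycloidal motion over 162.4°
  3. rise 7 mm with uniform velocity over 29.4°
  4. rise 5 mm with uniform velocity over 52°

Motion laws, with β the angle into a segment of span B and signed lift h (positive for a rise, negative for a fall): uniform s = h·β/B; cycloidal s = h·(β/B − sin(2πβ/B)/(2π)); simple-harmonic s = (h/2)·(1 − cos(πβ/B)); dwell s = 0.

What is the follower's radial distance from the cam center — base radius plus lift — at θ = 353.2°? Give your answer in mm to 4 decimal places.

seg 1 [0°–116.2°] cycloidal, h=10: full span → s += 10 → s = 10.0000
seg 2 [116.2°–278.6°] cycloidal, h=30: full span → s += 30 → s = 40.0000
seg 3 [278.6°–308°] uniform, h=7: full span → s += 7 → s = 47.0000
seg 4 [308°–360°] uniform, h=5: θ=353.2° here. β=45.2, B=52. 5·45.2/52 = 4.3462 → s = 51.3462
radial distance = base radius + s = 43 + 51.3462 = 94.3462

94.3462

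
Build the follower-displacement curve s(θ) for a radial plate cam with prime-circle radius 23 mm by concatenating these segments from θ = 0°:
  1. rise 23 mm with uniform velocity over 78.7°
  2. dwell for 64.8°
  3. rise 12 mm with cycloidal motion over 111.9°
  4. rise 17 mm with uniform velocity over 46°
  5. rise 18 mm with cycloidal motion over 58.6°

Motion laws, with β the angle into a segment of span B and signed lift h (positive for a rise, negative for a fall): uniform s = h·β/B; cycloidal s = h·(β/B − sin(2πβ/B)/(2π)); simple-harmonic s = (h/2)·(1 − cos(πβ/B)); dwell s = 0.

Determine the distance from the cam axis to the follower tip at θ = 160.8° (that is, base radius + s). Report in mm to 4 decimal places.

seg 1 [0°–78.7°] uniform, h=23: full span → s += 23 → s = 23.0000
seg 2 [78.7°–143.5°] dwell: s stays 23.0000
seg 3 [143.5°–255.4°] cycloidal, h=12: θ=160.8° here. β=17.3, B=111.9. 12·(0.1546 − sin(2π·0.1546)/(2π)) = 0.2783 → s = 23.2783
radial distance = base radius + s = 23 + 23.2783 = 46.2783

46.2783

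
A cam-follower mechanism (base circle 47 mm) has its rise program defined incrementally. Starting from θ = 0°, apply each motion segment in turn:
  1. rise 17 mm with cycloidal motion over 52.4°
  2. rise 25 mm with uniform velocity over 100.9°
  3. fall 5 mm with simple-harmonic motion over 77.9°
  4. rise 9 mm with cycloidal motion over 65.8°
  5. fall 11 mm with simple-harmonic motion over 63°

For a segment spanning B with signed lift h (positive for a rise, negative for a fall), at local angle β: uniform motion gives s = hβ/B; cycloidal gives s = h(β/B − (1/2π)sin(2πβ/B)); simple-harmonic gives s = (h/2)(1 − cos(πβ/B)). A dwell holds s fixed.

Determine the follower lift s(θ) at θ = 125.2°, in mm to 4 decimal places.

seg 1 [0°–52.4°] cycloidal, h=17: full span → s += 17 → s = 17.0000
seg 2 [52.4°–153.3°] uniform, h=25: θ=125.2° here. β=72.8, B=100.9. 25·72.8/100.9 = 18.0377 → s = 35.0377

35.0377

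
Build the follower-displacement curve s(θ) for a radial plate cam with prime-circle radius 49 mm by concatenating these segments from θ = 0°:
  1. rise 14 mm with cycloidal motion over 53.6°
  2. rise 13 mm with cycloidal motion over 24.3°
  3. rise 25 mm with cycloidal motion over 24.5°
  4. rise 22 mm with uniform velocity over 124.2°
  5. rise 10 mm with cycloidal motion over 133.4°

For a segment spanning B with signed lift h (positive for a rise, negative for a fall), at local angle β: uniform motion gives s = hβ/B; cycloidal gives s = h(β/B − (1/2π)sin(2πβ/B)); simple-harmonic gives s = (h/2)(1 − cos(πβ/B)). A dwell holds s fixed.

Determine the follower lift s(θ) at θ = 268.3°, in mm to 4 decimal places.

seg 1 [0°–53.6°] cycloidal, h=14: full span → s += 14 → s = 14.0000
seg 2 [53.6°–77.9°] cycloidal, h=13: full span → s += 13 → s = 27.0000
seg 3 [77.9°–102.4°] cycloidal, h=25: full span → s += 25 → s = 52.0000
seg 4 [102.4°–226.6°] uniform, h=22: full span → s += 22 → s = 74.0000
seg 5 [226.6°–360°] cycloidal, h=10: θ=268.3° here. β=41.7, B=133.4. 10·(0.3126 − sin(2π·0.3126)/(2π)) = 1.6559 → s = 75.6559

75.6559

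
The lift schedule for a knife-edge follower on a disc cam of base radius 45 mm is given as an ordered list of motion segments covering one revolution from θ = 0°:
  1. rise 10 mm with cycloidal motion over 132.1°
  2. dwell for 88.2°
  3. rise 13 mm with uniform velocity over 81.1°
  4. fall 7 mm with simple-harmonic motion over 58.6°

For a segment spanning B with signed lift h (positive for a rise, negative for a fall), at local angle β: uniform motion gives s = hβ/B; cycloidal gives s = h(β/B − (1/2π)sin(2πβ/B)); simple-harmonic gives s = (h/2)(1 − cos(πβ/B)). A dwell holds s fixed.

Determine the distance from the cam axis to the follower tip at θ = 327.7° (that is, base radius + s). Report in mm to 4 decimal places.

seg 1 [0°–132.1°] cycloidal, h=10: full span → s += 10 → s = 10.0000
seg 2 [132.1°–220.3°] dwell: s stays 10.0000
seg 3 [220.3°–301.4°] uniform, h=13: full span → s += 13 → s = 23.0000
seg 4 [301.4°–360°] simple-harmonic, h=-7: θ=327.7° here. β=26.3, B=58.6. -7/2·(1 − cos(π·0.4488)) = -2.9395 → s = 20.0605
radial distance = base radius + s = 45 + 20.0605 = 65.0605

65.0605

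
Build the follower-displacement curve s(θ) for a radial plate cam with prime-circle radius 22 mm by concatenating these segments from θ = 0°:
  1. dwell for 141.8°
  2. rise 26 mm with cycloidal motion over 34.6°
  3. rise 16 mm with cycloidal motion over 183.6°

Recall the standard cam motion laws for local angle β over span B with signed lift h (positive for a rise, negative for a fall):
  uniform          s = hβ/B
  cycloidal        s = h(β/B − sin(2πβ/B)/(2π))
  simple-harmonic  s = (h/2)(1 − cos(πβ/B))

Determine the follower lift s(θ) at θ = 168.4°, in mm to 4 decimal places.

seg 1 [0°–141.8°] dwell: s stays 0.0000
seg 2 [141.8°–176.4°] cycloidal, h=26: θ=168.4° here. β=26.6, B=34.6. 26·(0.7688 − sin(2π·0.7688)/(2π)) = 24.0977 → s = 24.0977

24.0977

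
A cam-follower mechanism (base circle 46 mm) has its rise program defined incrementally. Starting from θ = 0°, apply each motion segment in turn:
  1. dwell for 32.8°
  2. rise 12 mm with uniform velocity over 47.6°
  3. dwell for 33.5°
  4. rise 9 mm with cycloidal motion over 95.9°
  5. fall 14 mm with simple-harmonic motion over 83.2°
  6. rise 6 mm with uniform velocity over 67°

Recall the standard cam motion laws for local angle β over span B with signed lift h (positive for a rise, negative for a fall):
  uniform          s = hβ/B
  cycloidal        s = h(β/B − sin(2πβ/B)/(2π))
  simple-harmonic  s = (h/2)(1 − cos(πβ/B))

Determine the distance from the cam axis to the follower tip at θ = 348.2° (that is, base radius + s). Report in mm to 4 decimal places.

seg 1 [0°–32.8°] dwell: s stays 0.0000
seg 2 [32.8°–80.4°] uniform, h=12: full span → s += 12 → s = 12.0000
seg 3 [80.4°–113.9°] dwell: s stays 12.0000
seg 4 [113.9°–209.8°] cycloidal, h=9: full span → s += 9 → s = 21.0000
seg 5 [209.8°–293°] simple-harmonic, h=-14: full span → s += -14 → s = 7.0000
seg 6 [293°–360°] uniform, h=6: θ=348.2° here. β=55.2, B=67. 6·55.2/67 = 4.9433 → s = 11.9433
radial distance = base radius + s = 46 + 11.9433 = 57.9433

57.9433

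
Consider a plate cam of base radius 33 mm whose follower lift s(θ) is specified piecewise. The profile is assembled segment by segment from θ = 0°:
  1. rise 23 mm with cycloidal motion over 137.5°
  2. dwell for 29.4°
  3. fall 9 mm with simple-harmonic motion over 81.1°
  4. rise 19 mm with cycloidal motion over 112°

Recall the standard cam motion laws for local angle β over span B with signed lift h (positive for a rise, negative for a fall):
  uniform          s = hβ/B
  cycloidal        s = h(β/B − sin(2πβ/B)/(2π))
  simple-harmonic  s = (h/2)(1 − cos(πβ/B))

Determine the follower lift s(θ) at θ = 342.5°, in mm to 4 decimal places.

seg 1 [0°–137.5°] cycloidal, h=23: full span → s += 23 → s = 23.0000
seg 2 [137.5°–166.9°] dwell: s stays 23.0000
seg 3 [166.9°–248°] simple-harmonic, h=-9: full span → s += -9 → s = 14.0000
seg 4 [248°–360°] cycloidal, h=19: θ=342.5° here. β=94.5, B=112. 19·(0.8438 − sin(2π·0.8438)/(2π)) = 18.5456 → s = 32.5456

32.5456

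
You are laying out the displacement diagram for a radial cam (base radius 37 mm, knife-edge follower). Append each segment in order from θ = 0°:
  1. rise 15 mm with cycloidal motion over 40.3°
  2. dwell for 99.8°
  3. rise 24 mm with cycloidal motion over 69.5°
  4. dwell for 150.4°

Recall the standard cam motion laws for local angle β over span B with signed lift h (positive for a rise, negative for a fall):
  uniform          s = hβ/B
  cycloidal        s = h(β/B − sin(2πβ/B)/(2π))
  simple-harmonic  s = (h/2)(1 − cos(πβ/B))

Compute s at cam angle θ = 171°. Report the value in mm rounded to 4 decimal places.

seg 1 [0°–40.3°] cycloidal, h=15: full span → s += 15 → s = 15.0000
seg 2 [40.3°–140.1°] dwell: s stays 15.0000
seg 3 [140.1°–209.6°] cycloidal, h=24: θ=171° here. β=30.9, B=69.5. 24·(0.4446 − sin(2π·0.4446)/(2π)) = 9.3677 → s = 24.3677

24.3677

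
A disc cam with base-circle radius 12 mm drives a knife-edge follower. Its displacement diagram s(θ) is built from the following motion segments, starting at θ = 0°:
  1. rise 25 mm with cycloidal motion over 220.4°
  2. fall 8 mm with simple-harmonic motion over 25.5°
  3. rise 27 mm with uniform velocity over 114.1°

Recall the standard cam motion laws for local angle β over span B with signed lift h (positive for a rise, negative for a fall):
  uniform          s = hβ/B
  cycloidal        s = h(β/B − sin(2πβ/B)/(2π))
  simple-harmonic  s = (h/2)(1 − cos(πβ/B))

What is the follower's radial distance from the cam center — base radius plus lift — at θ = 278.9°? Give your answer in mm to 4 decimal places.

seg 1 [0°–220.4°] cycloidal, h=25: full span → s += 25 → s = 25.0000
seg 2 [220.4°–245.9°] simple-harmonic, h=-8: full span → s += -8 → s = 17.0000
seg 3 [245.9°–360°] uniform, h=27: θ=278.9° here. β=33, B=114.1. 27·33/114.1 = 7.8089 → s = 24.8089
radial distance = base radius + s = 12 + 24.8089 = 36.8089

36.8089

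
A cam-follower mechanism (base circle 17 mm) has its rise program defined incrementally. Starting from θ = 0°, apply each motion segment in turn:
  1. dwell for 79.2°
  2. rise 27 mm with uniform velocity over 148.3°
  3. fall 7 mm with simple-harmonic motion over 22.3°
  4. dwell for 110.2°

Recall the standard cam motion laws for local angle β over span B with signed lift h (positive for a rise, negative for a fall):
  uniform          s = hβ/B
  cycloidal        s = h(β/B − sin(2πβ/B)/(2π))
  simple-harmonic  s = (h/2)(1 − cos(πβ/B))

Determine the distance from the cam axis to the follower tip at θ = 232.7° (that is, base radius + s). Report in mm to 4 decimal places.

seg 1 [0°–79.2°] dwell: s stays 0.0000
seg 2 [79.2°–227.5°] uniform, h=27: full span → s += 27 → s = 27.0000
seg 3 [227.5°–249.8°] simple-harmonic, h=-7: θ=232.7° here. β=5.2, B=22.3. -7/2·(1 − cos(π·0.2332)) = -0.8979 → s = 26.1021
radial distance = base radius + s = 17 + 26.1021 = 43.1021

43.1021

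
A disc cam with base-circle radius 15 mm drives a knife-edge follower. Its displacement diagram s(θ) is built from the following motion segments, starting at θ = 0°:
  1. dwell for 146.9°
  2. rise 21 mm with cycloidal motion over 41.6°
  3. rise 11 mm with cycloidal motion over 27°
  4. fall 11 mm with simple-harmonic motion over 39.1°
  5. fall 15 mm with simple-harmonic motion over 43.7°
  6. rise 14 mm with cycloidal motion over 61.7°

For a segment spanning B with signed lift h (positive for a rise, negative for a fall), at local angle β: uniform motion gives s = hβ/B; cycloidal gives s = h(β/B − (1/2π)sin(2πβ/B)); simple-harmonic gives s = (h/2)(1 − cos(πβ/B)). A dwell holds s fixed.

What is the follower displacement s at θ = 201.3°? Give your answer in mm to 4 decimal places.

seg 1 [0°–146.9°] dwell: s stays 0.0000
seg 2 [146.9°–188.5°] cycloidal, h=21: full span → s += 21 → s = 21.0000
seg 3 [188.5°–215.5°] cycloidal, h=11: θ=201.3° here. β=12.8, B=27. 11·(0.4741 − sin(2π·0.4741)/(2π)) = 4.9309 → s = 25.9309

25.9309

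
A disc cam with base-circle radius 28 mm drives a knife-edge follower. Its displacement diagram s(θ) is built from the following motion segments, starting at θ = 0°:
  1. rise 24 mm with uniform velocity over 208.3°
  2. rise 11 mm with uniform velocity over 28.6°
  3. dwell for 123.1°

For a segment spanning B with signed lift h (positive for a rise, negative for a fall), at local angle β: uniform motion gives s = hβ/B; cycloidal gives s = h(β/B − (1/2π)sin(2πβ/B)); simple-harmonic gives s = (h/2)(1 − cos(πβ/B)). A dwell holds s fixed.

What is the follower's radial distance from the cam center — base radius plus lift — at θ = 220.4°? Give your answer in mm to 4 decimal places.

seg 1 [0°–208.3°] uniform, h=24: full span → s += 24 → s = 24.0000
seg 2 [208.3°–236.9°] uniform, h=11: θ=220.4° here. β=12.1, B=28.6. 11·12.1/28.6 = 4.6538 → s = 28.6538
radial distance = base radius + s = 28 + 28.6538 = 56.6538

56.6538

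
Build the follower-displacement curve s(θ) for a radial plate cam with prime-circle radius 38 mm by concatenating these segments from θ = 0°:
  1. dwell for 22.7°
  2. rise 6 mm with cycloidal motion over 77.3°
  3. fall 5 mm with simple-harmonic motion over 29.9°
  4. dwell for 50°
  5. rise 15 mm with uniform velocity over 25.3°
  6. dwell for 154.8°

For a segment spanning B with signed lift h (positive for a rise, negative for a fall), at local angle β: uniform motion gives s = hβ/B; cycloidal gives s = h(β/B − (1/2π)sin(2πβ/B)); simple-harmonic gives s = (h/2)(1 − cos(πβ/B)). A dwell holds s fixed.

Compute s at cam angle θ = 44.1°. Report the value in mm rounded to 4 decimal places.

seg 1 [0°–22.7°] dwell: s stays 0.0000
seg 2 [22.7°–100°] cycloidal, h=6: θ=44.1° here. β=21.4, B=77.3. 6·(0.2768 − sin(2π·0.2768)/(2π)) = 0.7197 → s = 0.7197

0.7197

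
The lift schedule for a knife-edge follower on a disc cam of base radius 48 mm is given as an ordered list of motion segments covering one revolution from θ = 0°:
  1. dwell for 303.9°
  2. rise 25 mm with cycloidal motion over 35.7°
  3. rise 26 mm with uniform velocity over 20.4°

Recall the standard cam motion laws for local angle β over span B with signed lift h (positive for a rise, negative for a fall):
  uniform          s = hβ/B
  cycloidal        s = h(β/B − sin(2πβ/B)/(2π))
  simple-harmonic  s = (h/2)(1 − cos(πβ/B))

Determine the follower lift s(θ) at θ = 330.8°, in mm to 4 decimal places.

seg 1 [0°–303.9°] dwell: s stays 0.0000
seg 2 [303.9°–339.6°] cycloidal, h=25: θ=330.8° here. β=26.9, B=35.7. 25·(0.7535 − sin(2π·0.7535)/(2π)) = 22.8154 → s = 22.8154

22.8154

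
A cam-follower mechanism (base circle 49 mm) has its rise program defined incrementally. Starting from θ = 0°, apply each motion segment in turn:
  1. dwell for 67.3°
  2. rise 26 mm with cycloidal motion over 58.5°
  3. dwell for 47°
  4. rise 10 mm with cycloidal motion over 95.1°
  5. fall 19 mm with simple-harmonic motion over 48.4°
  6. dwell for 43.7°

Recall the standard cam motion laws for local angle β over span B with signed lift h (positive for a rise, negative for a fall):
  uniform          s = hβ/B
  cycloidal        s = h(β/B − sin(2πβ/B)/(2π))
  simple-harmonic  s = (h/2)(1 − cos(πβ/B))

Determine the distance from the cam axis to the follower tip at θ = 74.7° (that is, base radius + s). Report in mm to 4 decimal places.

seg 1 [0°–67.3°] dwell: s stays 0.0000
seg 2 [67.3°–125.8°] cycloidal, h=26: θ=74.7° here. β=7.4, B=58.5. 26·(0.1265 − sin(2π·0.1265)/(2π)) = 0.3355 → s = 0.3355
radial distance = base radius + s = 49 + 0.3355 = 49.3355

49.3355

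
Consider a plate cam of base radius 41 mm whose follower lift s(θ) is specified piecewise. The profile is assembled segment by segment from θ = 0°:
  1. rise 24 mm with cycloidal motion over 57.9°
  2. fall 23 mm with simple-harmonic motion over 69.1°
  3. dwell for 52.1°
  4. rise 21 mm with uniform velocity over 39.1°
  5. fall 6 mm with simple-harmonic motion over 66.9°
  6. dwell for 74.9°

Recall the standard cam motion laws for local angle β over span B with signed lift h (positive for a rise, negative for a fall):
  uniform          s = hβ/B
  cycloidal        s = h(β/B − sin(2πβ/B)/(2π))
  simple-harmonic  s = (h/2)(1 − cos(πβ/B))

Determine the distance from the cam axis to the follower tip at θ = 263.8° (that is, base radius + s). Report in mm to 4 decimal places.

seg 1 [0°–57.9°] cycloidal, h=24: full span → s += 24 → s = 24.0000
seg 2 [57.9°–127°] simple-harmonic, h=-23: full span → s += -23 → s = 1.0000
seg 3 [127°–179.1°] dwell: s stays 1.0000
seg 4 [179.1°–218.2°] uniform, h=21: full span → s += 21 → s = 22.0000
seg 5 [218.2°–285.1°] simple-harmonic, h=-6: θ=263.8° here. β=45.6, B=66.9. -6/2·(1 − cos(π·0.6816)) = -4.6203 → s = 17.3797
radial distance = base radius + s = 41 + 17.3797 = 58.3797

58.3797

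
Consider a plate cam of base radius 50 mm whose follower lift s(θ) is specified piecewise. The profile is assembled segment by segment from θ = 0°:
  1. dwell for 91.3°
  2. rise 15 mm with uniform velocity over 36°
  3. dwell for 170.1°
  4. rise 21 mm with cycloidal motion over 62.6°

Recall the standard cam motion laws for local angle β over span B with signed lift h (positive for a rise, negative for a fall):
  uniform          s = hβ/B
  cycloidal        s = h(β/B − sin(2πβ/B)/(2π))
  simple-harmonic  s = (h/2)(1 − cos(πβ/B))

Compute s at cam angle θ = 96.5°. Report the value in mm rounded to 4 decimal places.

seg 1 [0°–91.3°] dwell: s stays 0.0000
seg 2 [91.3°–127.3°] uniform, h=15: θ=96.5° here. β=5.2, B=36. 15·5.2/36 = 2.1667 → s = 2.1667

2.1667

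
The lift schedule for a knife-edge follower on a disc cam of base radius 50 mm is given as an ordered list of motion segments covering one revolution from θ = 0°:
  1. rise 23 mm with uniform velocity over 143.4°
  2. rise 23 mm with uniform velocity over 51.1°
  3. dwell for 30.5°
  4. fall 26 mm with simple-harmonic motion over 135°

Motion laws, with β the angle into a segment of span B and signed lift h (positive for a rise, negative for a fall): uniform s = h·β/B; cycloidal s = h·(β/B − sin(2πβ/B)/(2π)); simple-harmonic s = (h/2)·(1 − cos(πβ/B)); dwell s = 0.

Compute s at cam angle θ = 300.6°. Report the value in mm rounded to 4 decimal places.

seg 1 [0°–143.4°] uniform, h=23: full span → s += 23 → s = 23.0000
seg 2 [143.4°–194.5°] uniform, h=23: full span → s += 23 → s = 46.0000
seg 3 [194.5°–225°] dwell: s stays 46.0000
seg 4 [225°–360°] simple-harmonic, h=-26: θ=300.6° here. β=75.6, B=135. -26/2·(1 − cos(π·0.5600)) = -15.4360 → s = 30.5640

30.5640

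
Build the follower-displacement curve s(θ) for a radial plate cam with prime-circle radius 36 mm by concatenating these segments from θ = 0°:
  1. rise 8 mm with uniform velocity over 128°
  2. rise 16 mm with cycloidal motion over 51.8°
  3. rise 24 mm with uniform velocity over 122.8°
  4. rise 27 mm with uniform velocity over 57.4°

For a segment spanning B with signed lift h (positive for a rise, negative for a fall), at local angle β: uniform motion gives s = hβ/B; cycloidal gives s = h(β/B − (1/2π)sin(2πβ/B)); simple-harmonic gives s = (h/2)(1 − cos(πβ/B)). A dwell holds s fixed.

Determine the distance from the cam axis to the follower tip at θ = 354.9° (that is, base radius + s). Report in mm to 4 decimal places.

seg 1 [0°–128°] uniform, h=8: full span → s += 8 → s = 8.0000
seg 2 [128°–179.8°] cycloidal, h=16: full span → s += 16 → s = 24.0000
seg 3 [179.8°–302.6°] uniform, h=24: full span → s += 24 → s = 48.0000
seg 4 [302.6°–360°] uniform, h=27: θ=354.9° here. β=52.3, B=57.4. 27·52.3/57.4 = 24.6010 → s = 72.6010
radial distance = base radius + s = 36 + 72.6010 = 108.6010

108.6010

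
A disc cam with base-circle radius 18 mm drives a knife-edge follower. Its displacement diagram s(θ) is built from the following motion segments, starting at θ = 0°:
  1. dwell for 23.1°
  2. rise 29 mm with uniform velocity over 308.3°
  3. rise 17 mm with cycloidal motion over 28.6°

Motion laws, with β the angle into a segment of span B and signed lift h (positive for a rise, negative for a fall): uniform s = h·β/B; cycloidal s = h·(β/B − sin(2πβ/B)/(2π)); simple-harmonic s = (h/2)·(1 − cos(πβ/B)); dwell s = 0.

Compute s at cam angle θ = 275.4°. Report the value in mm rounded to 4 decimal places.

seg 1 [0°–23.1°] dwell: s stays 0.0000
seg 2 [23.1°–331.4°] uniform, h=29: θ=275.4° here. β=252.3, B=308.3. 29·252.3/308.3 = 23.7324 → s = 23.7324

23.7324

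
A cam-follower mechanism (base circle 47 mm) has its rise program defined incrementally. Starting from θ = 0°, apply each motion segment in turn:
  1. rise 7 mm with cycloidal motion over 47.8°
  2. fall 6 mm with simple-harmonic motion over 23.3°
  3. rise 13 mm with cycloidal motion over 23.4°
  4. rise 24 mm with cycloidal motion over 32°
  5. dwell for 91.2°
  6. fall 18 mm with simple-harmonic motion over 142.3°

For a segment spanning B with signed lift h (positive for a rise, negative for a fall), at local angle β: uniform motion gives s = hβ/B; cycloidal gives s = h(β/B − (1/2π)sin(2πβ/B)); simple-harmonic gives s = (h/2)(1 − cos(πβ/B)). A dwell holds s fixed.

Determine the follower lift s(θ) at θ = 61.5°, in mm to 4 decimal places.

seg 1 [0°–47.8°] cycloidal, h=7: full span → s += 7 → s = 7.0000
seg 2 [47.8°–71.1°] simple-harmonic, h=-6: θ=61.5° here. β=13.7, B=23.3. -6/2·(1 − cos(π·0.5880)) = -3.8187 → s = 3.1813

3.1813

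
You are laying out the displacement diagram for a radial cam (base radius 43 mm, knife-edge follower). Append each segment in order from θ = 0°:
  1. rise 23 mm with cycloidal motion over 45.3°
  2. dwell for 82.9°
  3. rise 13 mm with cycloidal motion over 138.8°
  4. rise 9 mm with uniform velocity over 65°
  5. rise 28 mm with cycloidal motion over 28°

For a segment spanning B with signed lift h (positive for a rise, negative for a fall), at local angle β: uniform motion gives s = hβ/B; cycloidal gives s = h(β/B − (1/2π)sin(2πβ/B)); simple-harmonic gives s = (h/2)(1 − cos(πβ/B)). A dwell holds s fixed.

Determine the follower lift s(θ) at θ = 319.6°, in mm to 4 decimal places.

seg 1 [0°–45.3°] cycloidal, h=23: full span → s += 23 → s = 23.0000
seg 2 [45.3°–128.2°] dwell: s stays 23.0000
seg 3 [128.2°–267°] cycloidal, h=13: full span → s += 13 → s = 36.0000
seg 4 [267°–332°] uniform, h=9: θ=319.6° here. β=52.6, B=65. 9·52.6/65 = 7.2831 → s = 43.2831

43.2831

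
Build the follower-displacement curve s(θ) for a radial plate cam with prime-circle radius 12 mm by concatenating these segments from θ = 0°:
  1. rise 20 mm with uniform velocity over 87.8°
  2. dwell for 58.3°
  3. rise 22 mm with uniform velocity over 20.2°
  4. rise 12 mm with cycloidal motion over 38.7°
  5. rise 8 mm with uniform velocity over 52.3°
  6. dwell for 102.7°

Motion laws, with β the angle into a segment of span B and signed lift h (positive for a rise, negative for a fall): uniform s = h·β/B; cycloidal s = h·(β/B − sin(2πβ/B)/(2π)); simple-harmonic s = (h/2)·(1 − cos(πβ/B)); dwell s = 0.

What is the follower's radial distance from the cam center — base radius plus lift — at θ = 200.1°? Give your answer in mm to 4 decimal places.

seg 1 [0°–87.8°] uniform, h=20: full span → s += 20 → s = 20.0000
seg 2 [87.8°–146.1°] dwell: s stays 20.0000
seg 3 [146.1°–166.3°] uniform, h=22: full span → s += 22 → s = 42.0000
seg 4 [166.3°–205°] cycloidal, h=12: θ=200.1° here. β=33.8, B=38.7. 12·(0.8734 − sin(2π·0.8734)/(2π)) = 11.8447 → s = 53.8447
radial distance = base radius + s = 12 + 53.8447 = 65.8447

65.8447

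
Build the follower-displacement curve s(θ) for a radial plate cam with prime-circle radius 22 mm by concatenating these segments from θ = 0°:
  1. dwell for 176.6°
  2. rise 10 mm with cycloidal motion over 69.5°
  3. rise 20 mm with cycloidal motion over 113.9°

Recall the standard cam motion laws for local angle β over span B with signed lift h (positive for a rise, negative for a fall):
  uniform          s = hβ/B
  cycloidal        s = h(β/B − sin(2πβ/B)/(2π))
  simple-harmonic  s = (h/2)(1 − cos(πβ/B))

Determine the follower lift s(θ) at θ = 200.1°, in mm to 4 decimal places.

seg 1 [0°–176.6°] dwell: s stays 0.0000
seg 2 [176.6°–246.1°] cycloidal, h=10: θ=200.1° here. β=23.5, B=69.5. 10·(0.3381 − sin(2π·0.3381)/(2π)) = 2.0276 → s = 2.0276

2.0276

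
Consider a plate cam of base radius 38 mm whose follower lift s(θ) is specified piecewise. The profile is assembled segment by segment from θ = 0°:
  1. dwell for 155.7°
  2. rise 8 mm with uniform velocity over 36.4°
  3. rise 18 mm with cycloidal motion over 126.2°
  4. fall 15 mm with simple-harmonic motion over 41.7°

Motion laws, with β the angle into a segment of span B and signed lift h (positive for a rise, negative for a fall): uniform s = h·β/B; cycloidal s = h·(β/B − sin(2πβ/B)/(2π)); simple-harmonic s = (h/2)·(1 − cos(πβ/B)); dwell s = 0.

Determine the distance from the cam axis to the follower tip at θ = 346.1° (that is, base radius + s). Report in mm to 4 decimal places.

seg 1 [0°–155.7°] dwell: s stays 0.0000
seg 2 [155.7°–192.1°] uniform, h=8: full span → s += 8 → s = 8.0000
seg 3 [192.1°–318.3°] cycloidal, h=18: full span → s += 18 → s = 26.0000
seg 4 [318.3°–360°] simple-harmonic, h=-15: θ=346.1° here. β=27.8, B=41.7. -15/2·(1 − cos(π·0.6667)) = -11.2500 → s = 14.7500
radial distance = base radius + s = 38 + 14.7500 = 52.7500

52.7500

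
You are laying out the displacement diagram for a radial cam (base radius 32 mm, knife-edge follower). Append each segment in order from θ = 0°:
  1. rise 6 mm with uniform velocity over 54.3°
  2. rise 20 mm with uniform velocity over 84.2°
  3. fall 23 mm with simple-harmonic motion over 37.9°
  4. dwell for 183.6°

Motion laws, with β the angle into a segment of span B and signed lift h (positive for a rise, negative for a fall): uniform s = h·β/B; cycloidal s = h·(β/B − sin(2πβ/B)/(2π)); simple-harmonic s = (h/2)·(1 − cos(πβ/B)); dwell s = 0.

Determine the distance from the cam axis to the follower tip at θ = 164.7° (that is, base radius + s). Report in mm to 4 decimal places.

seg 1 [0°–54.3°] uniform, h=6: full span → s += 6 → s = 6.0000
seg 2 [54.3°–138.5°] uniform, h=20: full span → s += 20 → s = 26.0000
seg 3 [138.5°–176.4°] simple-harmonic, h=-23: θ=164.7° here. β=26.2, B=37.9. -23/2·(1 − cos(π·0.6913)) = -18.0025 → s = 7.9975
radial distance = base radius + s = 32 + 7.9975 = 39.9975

39.9975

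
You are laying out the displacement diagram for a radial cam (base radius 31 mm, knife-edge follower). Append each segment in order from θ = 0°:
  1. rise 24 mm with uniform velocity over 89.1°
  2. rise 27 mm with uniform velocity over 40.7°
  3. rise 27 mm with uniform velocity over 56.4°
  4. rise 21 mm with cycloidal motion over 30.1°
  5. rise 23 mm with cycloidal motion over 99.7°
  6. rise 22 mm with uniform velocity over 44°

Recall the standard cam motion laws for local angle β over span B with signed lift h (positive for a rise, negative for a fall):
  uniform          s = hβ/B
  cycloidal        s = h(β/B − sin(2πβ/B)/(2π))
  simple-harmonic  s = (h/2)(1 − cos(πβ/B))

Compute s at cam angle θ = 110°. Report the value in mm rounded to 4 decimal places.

seg 1 [0°–89.1°] uniform, h=24: full span → s += 24 → s = 24.0000
seg 2 [89.1°–129.8°] uniform, h=27: θ=110° here. β=20.9, B=40.7. 27·20.9/40.7 = 13.8649 → s = 37.8649

37.8649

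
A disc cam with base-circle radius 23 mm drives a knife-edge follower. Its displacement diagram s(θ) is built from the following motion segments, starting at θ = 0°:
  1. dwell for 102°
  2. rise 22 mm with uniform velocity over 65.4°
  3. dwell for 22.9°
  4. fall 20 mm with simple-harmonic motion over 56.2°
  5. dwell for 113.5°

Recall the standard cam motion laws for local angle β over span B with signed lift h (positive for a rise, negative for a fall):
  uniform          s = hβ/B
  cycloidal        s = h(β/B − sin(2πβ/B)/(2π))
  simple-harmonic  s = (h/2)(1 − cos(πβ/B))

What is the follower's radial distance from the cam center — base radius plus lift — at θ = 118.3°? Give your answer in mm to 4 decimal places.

seg 1 [0°–102°] dwell: s stays 0.0000
seg 2 [102°–167.4°] uniform, h=22: θ=118.3° here. β=16.3, B=65.4. 22·16.3/65.4 = 5.4832 → s = 5.4832
radial distance = base radius + s = 23 + 5.4832 = 28.4832

28.4832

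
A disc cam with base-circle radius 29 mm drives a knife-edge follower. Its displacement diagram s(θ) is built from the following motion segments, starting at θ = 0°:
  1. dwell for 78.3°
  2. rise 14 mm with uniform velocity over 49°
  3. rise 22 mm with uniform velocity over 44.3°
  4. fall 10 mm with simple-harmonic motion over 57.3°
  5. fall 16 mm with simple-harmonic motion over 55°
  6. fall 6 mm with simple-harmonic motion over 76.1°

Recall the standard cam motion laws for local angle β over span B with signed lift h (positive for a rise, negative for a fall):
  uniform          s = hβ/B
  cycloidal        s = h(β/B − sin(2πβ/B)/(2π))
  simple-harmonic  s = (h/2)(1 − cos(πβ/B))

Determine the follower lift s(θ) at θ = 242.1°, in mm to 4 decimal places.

seg 1 [0°–78.3°] dwell: s stays 0.0000
seg 2 [78.3°–127.3°] uniform, h=14: full span → s += 14 → s = 14.0000
seg 3 [127.3°–171.6°] uniform, h=22: full span → s += 22 → s = 36.0000
seg 4 [171.6°–228.9°] simple-harmonic, h=-10: full span → s += -10 → s = 26.0000
seg 5 [228.9°–283.9°] simple-harmonic, h=-16: θ=242.1° here. β=13.2, B=55. -16/2·(1 − cos(π·0.2400)) = -2.1683 → s = 23.8317

23.8317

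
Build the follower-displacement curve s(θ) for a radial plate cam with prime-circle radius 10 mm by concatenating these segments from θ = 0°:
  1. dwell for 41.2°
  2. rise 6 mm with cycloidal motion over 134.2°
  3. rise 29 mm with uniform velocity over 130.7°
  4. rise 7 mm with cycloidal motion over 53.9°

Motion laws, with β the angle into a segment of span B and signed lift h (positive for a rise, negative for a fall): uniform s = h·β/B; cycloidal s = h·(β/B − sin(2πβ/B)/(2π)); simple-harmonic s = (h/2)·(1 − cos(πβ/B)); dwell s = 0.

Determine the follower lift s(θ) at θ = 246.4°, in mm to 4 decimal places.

seg 1 [0°–41.2°] dwell: s stays 0.0000
seg 2 [41.2°–175.4°] cycloidal, h=6: full span → s += 6 → s = 6.0000
seg 3 [175.4°–306.1°] uniform, h=29: θ=246.4° here. β=71, B=130.7. 29·71/130.7 = 15.7536 → s = 21.7536

21.7536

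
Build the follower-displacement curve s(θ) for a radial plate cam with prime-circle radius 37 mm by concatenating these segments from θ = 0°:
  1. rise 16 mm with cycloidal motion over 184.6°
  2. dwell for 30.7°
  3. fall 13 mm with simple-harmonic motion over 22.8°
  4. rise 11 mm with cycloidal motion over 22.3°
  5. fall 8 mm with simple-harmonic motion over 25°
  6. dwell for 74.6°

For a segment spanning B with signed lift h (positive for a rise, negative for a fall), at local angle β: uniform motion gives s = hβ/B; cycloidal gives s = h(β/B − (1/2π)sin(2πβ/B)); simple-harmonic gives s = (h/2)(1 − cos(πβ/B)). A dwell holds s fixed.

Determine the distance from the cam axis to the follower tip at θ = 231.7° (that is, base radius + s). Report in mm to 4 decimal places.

seg 1 [0°–184.6°] cycloidal, h=16: full span → s += 16 → s = 16.0000
seg 2 [184.6°–215.3°] dwell: s stays 16.0000
seg 3 [215.3°–238.1°] simple-harmonic, h=-13: θ=231.7° here. β=16.4, B=22.8. -13/2·(1 − cos(π·0.7193)) = -10.6322 → s = 5.3678
radial distance = base radius + s = 37 + 5.3678 = 42.3678

42.3678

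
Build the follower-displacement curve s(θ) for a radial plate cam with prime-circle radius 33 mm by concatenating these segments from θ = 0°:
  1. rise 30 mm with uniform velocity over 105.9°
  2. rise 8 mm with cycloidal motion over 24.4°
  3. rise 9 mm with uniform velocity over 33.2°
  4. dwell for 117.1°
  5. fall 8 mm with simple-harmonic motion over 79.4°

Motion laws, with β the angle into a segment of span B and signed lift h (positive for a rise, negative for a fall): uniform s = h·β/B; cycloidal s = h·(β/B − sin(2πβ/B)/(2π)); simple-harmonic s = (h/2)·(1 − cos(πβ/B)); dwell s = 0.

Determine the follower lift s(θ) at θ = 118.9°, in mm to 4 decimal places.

seg 1 [0°–105.9°] uniform, h=30: full span → s += 30 → s = 30.0000
seg 2 [105.9°–130.3°] cycloidal, h=8: θ=118.9° here. β=13, B=24.4. 8·(0.5328 − sin(2π·0.5328)/(2π)) = 4.5227 → s = 34.5227

34.5227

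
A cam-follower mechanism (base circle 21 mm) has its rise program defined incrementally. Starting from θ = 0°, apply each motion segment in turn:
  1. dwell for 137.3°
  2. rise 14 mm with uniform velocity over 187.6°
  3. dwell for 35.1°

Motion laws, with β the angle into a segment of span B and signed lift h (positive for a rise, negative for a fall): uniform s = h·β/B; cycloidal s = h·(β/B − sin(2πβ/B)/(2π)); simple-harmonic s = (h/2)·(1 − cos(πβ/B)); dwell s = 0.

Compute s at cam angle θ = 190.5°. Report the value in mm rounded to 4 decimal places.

seg 1 [0°–137.3°] dwell: s stays 0.0000
seg 2 [137.3°–324.9°] uniform, h=14: θ=190.5° here. β=53.2, B=187.6. 14·53.2/187.6 = 3.9701 → s = 3.9701

3.9701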